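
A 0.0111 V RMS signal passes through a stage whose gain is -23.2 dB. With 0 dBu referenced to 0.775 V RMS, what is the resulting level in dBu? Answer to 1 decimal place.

Input level: 20·log₁₀(0.0111/0.775) = -36.88 dBu.
Output: -36.88 − 23.2 = -60.1 dBu.

-60.1 dBu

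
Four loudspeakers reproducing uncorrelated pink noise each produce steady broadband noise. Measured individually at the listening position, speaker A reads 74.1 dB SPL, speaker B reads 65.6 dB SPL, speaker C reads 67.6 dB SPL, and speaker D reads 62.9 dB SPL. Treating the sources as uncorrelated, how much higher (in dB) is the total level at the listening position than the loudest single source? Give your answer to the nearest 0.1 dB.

1.6 dB

Add the sources as powers (linear), then convert back to dB:
L_total = 10·log₁₀(10^(74.1/10) + 10^(65.6/10) + 10^(67.6/10) + 10^(62.9/10)) = 75.69 dB SPL.
Excess over the loudest (74.1 dB): 75.69 − 74.1 = 1.6 dB.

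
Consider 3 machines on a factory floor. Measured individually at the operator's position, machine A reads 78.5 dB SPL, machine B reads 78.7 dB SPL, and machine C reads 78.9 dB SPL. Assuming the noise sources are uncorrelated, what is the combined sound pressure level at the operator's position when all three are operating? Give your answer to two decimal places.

83.47 dB SPL

Uncorrelated sources add in intensity (power), not in dB.
L_total = 10·log₁₀(10^(78.5/10) + 10^(78.7/10) + 10^(78.9/10)) = 10·log₁₀(222600000) = 83.47 dB SPL.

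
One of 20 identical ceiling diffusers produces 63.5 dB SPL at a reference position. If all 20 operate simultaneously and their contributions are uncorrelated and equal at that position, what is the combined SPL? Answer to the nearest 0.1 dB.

20 equal incoherent sources raise the level by 10·log₁₀(20) = 13.01 dB.
L_total = 63.5 + 13.01 = 76.5 dB SPL.

76.5 dB SPL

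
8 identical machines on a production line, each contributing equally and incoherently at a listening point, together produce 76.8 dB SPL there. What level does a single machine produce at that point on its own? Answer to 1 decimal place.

8 equal incoherent sources add 10·log₁₀(8) = 9.03 dB over one source.
L_one = 76.8 − 9.03 = 67.8 dB SPL.

67.8 dB SPL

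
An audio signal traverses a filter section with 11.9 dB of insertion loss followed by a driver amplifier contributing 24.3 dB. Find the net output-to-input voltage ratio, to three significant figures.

Net gain = (−11.9) + 24.3 = 12.4 dB.
Voltage ratio = 10^(12.4/20) = 4.17.

4.17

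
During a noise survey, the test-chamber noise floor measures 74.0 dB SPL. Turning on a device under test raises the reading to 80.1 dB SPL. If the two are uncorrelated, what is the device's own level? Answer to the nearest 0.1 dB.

78.9 dB SPL

Subtract intensities: L_src = 10·log₁₀(10^(L_total/10) − 10^(L_bg/10)).
L_src = 10·log₁₀(10^(80.1/10) − 10^(74.0/10)) = 10·log₁₀(77210000) = 78.9 dB SPL.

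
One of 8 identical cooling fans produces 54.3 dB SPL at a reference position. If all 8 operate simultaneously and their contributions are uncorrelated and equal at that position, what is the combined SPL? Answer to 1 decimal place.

63.3 dB SPL

8 equal incoherent sources raise the level by 10·log₁₀(8) = 9.03 dB.
L_total = 54.3 + 9.03 = 63.3 dB SPL.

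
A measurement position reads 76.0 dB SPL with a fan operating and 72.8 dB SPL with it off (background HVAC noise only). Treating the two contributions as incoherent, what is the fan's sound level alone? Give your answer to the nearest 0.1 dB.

Remove the background by subtracting linear intensities:
L_src = 10·log₁₀(10^(76.0/10) − 10^(72.8/10)) = 10·log₁₀(20760000) = 73.2 dB SPL.

73.2 dB SPL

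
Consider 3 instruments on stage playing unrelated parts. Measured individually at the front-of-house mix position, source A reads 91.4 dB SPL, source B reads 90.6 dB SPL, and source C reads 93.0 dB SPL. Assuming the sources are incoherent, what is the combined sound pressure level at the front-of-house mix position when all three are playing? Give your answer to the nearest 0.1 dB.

96.6 dB SPL

Uncorrelated sources add in intensity (power), not in dB.
L_total = 10·log₁₀(10^(91.4/10) + 10^(90.6/10) + 10^(93.0/10)) = 10·log₁₀(4524000000) = 96.6 dB SPL.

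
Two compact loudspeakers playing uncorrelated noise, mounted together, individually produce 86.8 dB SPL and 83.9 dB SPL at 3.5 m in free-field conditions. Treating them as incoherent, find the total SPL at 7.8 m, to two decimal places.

Combined at 3.5 m: 10·log₁₀(10^(86.8/10)+10^(83.9/10)) = 88.598 dB SPL.
Then apply −20·log₁₀(7.8/3.5) = -6.961 dB → 81.64 dB SPL.

81.64 dB SPL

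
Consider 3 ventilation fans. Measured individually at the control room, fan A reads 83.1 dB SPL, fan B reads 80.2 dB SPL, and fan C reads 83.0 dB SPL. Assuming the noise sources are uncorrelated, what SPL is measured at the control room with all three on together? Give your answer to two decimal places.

87.06 dB SPL

Add the sources as powers (linear), then convert back to dB:
L_total = 10·log₁₀(10^(83.1/10) + 10^(80.2/10) + 10^(83.0/10)) = 10·log₁₀(508400000) = 87.06 dB SPL.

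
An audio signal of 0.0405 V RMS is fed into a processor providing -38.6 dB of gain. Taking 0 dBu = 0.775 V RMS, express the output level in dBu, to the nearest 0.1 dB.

-64.2 dBu

Input level: 20·log₁₀(0.0405/0.775) = -25.64 dBu.
Output: -25.64 − 38.6 = -64.2 dBu.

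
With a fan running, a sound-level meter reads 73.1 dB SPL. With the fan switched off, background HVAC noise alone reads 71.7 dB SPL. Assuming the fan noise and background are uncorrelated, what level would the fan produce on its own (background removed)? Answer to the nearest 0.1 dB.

Subtract intensities: L_src = 10·log₁₀(10^(L_total/10) − 10^(L_bg/10)).
L_src = 10·log₁₀(10^(73.1/10) − 10^(71.7/10)) = 10·log₁₀(5626000) = 67.5 dB SPL.

67.5 dB SPL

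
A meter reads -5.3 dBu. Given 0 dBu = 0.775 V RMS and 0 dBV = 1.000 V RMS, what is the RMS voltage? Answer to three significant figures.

V = 0.775 V × 10^(-5.3/20).
= 0.775 × 0.5433 = 0.421 V.

0.421 V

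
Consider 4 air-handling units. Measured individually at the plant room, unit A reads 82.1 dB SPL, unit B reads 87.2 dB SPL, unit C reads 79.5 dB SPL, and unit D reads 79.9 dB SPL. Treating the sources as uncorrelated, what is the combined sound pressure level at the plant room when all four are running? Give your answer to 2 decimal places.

Uncorrelated sources add in intensity (power), not in dB.
L_total = 10·log₁₀(10^(82.1/10) + 10^(87.2/10) + 10^(79.5/10) + 10^(79.9/10)) = 10·log₁₀(873800000) = 89.41 dB SPL.

89.41 dB SPL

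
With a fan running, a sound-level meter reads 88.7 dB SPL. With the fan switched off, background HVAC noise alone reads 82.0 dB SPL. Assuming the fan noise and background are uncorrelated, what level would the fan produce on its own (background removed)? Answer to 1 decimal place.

Remove the background by subtracting linear intensities:
L_src = 10·log₁₀(10^(88.7/10) − 10^(82.0/10)) = 10·log₁₀(582800000) = 87.7 dB SPL.

87.7 dB SPL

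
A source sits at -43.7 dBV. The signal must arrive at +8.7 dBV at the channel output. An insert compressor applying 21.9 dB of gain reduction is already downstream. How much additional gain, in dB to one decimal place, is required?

74.3 dB

The required make-up gain is the shortfall in the dB sum.
G = +8.7 − (-43.7) + 21.9 = 74.3 dB.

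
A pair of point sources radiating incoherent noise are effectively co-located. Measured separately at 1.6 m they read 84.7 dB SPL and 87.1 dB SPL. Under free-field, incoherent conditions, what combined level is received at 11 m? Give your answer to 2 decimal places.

72.33 dB SPL

Combined at 1.6 m: 10·log₁₀(10^(84.7/10)+10^(87.1/10)) = 89.074 dB SPL.
Then apply −20·log₁₀(11/1.6) = -16.745 dB → 72.33 dB SPL.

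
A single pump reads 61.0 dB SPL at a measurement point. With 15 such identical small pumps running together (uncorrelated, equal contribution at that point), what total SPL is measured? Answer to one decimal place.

15 equal incoherent sources raise the level by 10·log₁₀(15) = 11.76 dB.
L_total = 61.0 + 11.76 = 72.8 dB SPL.

72.8 dB SPL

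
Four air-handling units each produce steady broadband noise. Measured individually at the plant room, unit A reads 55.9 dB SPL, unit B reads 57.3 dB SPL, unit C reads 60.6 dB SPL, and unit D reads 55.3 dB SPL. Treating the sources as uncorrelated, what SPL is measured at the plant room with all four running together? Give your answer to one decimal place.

63.8 dB SPL

Incoherent sources sum as intensities:
L_total = 10·log₁₀(10^(55.9/10) + 10^(57.3/10) + 10^(60.6/10) + 10^(55.3/10)) = 10·log₁₀(2413000) = 63.8 dB SPL.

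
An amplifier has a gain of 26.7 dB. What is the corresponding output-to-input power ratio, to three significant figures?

Power ratio = 10^(dB/10).
10^(26.7/10) = 10^(2.670) = 468.

468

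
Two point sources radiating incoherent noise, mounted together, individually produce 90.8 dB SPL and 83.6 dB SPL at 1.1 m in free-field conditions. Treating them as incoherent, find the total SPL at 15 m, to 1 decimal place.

68.9 dB SPL

Combined at 1.1 m: 10·log₁₀(10^(90.8/10)+10^(83.6/10)) = 91.56 dB SPL.
Then apply −20·log₁₀(15/1.1) = -22.69 dB → 68.9 dB SPL.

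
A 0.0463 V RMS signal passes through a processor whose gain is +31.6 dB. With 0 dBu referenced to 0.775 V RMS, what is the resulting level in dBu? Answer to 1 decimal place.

Input level: 20·log₁₀(0.0463/0.775) = -24.47 dBu.
Output: -24.47 + 31.6 = +7.1 dBu.

+7.1 dBu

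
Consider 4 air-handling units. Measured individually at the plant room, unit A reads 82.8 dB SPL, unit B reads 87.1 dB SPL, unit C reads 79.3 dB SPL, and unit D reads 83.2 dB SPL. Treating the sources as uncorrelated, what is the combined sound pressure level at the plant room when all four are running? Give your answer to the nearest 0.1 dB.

Uncorrelated sources add in intensity (power), not in dB.
L_total = 10·log₁₀(10^(82.8/10) + 10^(87.1/10) + 10^(79.3/10) + 10^(83.2/10)) = 10·log₁₀(997500000) = 90.0 dB SPL.

90.0 dB SPL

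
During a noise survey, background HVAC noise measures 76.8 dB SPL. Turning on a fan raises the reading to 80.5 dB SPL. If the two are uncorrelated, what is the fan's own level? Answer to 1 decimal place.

Background correction is a power subtraction:
L_src = 10·log₁₀(10^(80.5/10) − 10^(76.8/10)) = 10·log₁₀(64340000) = 78.1 dB SPL.

78.1 dB SPL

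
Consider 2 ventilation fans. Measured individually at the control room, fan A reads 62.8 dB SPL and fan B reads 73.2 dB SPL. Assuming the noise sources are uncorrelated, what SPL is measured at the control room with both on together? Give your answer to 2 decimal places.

73.58 dB SPL

Uncorrelated sources add in intensity (power), not in dB.
L_total = 10·log₁₀(10^(62.8/10) + 10^(73.2/10)) = 10·log₁₀(22800000) = 73.58 dB SPL.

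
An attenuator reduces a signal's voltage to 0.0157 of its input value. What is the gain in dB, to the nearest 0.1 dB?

-36.1 dB

For a voltage ratio, dB = 20·log₁₀(V₂/V₁).
20·log₁₀(0.0157) = -36.1 dB.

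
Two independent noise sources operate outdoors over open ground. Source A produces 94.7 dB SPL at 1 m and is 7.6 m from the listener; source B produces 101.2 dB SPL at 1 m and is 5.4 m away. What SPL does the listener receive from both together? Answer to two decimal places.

87.02 dB SPL

At the listener: L_A = 94.7 − 20·log₁₀(7.6) = 77.084 dB; L_B = 101.2 − 20·log₁₀(5.4) = 86.552 dB.
Combined: 10·log₁₀(10^(77.084/10)+10^(86.552/10)) = 87.02 dB SPL.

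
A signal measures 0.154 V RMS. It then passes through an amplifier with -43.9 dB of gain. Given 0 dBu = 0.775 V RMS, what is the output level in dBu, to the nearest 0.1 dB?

-57.9 dBu

Input level: 20·log₁₀(0.154/0.775) = -14.04 dBu.
Output: -14.04 − 43.9 = -57.9 dBu.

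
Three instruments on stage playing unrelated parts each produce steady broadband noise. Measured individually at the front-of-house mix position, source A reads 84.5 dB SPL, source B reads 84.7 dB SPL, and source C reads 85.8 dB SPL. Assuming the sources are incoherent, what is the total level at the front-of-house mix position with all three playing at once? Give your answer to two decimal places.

89.81 dB SPL

Incoherent sources sum as intensities:
L_total = 10·log₁₀(10^(84.5/10) + 10^(84.7/10) + 10^(85.8/10)) = 10·log₁₀(957100000) = 89.81 dB SPL.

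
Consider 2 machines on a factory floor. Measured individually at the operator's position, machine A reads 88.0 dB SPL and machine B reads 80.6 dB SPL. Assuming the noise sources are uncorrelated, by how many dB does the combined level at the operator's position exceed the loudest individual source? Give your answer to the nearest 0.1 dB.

0.7 dB

Add the sources as powers (linear), then convert back to dB:
L_total = 10·log₁₀(10^(88.0/10) + 10^(80.6/10)) = 88.73 dB SPL.
Excess over the loudest (88.0 dB): 88.73 − 88.0 = 0.7 dB.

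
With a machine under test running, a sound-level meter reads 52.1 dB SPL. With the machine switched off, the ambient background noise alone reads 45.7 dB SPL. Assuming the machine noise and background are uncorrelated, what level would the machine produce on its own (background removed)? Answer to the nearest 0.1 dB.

Subtract intensities: L_src = 10·log₁₀(10^(L_total/10) − 10^(L_bg/10)).
L_src = 10·log₁₀(10^(52.1/10) − 10^(45.7/10)) = 10·log₁₀(125000) = 51.0 dB SPL.

51.0 dB SPL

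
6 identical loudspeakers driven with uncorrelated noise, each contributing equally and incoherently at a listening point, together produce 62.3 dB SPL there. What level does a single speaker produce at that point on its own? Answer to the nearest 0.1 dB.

54.5 dB SPL

6 equal incoherent sources add 10·log₁₀(6) = 7.78 dB over one source.
L_one = 62.3 − 7.78 = 54.5 dB SPL.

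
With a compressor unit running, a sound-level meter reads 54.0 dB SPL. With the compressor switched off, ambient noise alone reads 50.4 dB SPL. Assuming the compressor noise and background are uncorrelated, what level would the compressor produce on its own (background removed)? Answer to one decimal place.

Remove the background by subtracting linear intensities:
L_src = 10·log₁₀(10^(54.0/10) − 10^(50.4/10)) = 10·log₁₀(141500) = 51.5 dB SPL.

51.5 dB SPL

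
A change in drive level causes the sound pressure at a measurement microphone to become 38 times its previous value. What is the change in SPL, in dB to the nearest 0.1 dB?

SPL change from a pressure ratio uses the 20·log₁₀ form:
20·log₁₀(38) = 31.6 dB.

31.6 dB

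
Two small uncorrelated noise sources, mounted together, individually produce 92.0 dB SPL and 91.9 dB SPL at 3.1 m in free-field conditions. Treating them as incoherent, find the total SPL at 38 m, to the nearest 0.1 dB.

73.2 dB SPL

Combined at 3.1 m: 10·log₁₀(10^(92.0/10)+10^(91.9/10)) = 94.96 dB SPL.
Then apply −20·log₁₀(38/3.1) = -21.77 dB → 73.2 dB SPL.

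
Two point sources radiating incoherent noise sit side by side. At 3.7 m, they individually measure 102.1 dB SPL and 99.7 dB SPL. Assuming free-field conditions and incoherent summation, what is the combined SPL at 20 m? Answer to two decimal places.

Combined at 3.7 m: 10·log₁₀(10^(102.1/10)+10^(99.7/10)) = 104.074 dB SPL.
Then apply −20·log₁₀(20/3.7) = -14.657 dB → 89.42 dB SPL.

89.42 dB SPL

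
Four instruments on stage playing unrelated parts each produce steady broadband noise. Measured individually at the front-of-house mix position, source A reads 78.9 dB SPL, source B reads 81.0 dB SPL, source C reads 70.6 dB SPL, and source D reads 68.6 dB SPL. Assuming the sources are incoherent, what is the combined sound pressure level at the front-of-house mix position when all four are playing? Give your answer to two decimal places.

83.47 dB SPL

Add the sources as powers (linear), then convert back to dB:
L_total = 10·log₁₀(10^(78.9/10) + 10^(81.0/10) + 10^(70.6/10) + 10^(68.6/10)) = 10·log₁₀(222200000) = 83.47 dB SPL.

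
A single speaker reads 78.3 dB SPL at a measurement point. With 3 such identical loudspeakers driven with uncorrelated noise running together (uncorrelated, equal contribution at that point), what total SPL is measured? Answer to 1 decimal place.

3 equal incoherent sources raise the level by 10·log₁₀(3) = 4.77 dB.
L_total = 78.3 + 4.77 = 83.1 dB SPL.

83.1 dB SPL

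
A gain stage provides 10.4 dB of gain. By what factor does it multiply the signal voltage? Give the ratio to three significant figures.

3.31

Voltage ratio = 10^(dB/20).
10^(10.4/20) = 10^(0.5200) = 3.31.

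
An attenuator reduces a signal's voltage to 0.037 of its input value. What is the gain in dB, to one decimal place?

-28.6 dB

Voltage ratio → dB uses the 20·log₁₀ form:
20·log₁₀(0.037) = -28.6 dB.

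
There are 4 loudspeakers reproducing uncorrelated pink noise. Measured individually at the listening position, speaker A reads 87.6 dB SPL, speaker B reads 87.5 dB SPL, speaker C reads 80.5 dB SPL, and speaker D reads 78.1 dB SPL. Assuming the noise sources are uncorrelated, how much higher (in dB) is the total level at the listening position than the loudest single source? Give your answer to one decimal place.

Add the sources as powers (linear), then convert back to dB:
L_total = 10·log₁₀(10^(87.6/10) + 10^(87.5/10) + 10^(80.5/10) + 10^(78.1/10)) = 91.19 dB SPL.
Excess over the loudest (87.6 dB): 91.19 − 87.6 = 3.6 dB.

3.6 dB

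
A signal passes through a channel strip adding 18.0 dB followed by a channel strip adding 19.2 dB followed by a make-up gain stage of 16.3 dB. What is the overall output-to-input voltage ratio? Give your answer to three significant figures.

473

Net gain = 18.0 + 19.2 + 16.3 = 53.5 dB.
Voltage ratio = 10^(53.5/20) = 473.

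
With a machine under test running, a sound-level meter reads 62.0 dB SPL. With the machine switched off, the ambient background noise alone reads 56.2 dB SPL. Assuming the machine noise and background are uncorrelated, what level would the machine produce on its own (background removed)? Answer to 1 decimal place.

60.7 dB SPL

Remove the background by subtracting linear intensities:
L_src = 10·log₁₀(10^(62.0/10) − 10^(56.2/10)) = 10·log₁₀(1168000) = 60.7 dB SPL.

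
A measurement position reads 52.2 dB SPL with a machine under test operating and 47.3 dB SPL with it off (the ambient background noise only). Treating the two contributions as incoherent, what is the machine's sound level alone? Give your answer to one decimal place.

Background correction is a power subtraction:
L_src = 10·log₁₀(10^(52.2/10) − 10^(47.3/10)) = 10·log₁₀(112300) = 50.5 dB SPL.

50.5 dB SPL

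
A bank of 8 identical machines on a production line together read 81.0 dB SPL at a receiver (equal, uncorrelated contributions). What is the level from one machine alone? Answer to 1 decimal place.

8 equal incoherent sources add 10·log₁₀(8) = 9.03 dB over one source.
L_one = 81.0 − 9.03 = 72.0 dB SPL.

72.0 dB SPL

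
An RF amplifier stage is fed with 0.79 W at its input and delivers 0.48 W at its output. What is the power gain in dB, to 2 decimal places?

Power is a power quantity, so gain = 10·log₁₀(P_out/P_in).
10·log₁₀(0.48/0.79) = 10·log₁₀(0.6076) = -2.16 dB.

-2.16 dB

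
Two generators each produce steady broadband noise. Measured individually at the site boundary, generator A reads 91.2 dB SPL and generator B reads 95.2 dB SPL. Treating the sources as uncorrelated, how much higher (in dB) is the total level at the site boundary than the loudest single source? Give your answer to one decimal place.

1.5 dB

Add the sources as powers (linear), then convert back to dB:
L_total = 10·log₁₀(10^(91.2/10) + 10^(95.2/10)) = 96.66 dB SPL.
Excess over the loudest (95.2 dB): 96.66 − 95.2 = 1.5 dB.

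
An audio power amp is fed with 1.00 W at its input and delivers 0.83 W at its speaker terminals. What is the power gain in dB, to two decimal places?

-0.81 dB

Power is a power quantity, so gain = 10·log₁₀(P_out/P_in).
10·log₁₀(0.83/1.00) = 10·log₁₀(0.8300) = -0.81 dB.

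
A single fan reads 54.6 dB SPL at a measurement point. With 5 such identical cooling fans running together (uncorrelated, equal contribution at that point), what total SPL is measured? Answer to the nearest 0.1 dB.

5 equal incoherent sources raise the level by 10·log₁₀(5) = 6.99 dB.
L_total = 54.6 + 6.99 = 61.6 dB SPL.

61.6 dB SPL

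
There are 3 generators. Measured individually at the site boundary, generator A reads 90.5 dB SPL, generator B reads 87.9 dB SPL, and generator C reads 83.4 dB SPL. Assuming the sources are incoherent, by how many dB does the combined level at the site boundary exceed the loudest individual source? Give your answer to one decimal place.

Incoherent sources sum as intensities:
L_total = 10·log₁₀(10^(90.5/10) + 10^(87.9/10) + 10^(83.4/10)) = 92.92 dB SPL.
Excess over the loudest (90.5 dB): 92.92 − 90.5 = 2.4 dB.

2.4 dB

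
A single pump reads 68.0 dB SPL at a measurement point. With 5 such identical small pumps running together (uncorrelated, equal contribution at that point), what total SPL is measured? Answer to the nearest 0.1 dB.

5 equal incoherent sources raise the level by 10·log₁₀(5) = 6.99 dB.
L_total = 68.0 + 6.99 = 75.0 dB SPL.

75.0 dB SPL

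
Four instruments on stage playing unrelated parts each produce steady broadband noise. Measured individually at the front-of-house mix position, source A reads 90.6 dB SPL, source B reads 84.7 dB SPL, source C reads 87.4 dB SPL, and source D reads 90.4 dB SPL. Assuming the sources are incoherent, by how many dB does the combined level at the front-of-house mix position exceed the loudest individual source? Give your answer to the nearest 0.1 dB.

Incoherent sources sum as intensities:
L_total = 10·log₁₀(10^(90.6/10) + 10^(84.7/10) + 10^(87.4/10) + 10^(90.4/10)) = 94.90 dB SPL.
Excess over the loudest (90.6 dB): 94.90 − 90.6 = 4.3 dB.

4.3 dB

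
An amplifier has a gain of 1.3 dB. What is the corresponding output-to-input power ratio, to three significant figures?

1.35

Power ratio = 10^(dB/10).
10^(1.3/10) = 10^(0.1300) = 1.35.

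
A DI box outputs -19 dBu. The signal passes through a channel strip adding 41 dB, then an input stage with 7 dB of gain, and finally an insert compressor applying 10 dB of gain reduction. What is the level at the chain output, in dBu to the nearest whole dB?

+19 dBu

Cascaded gains and losses add directly in dB.
-19 + 41 + 7 − 10 = +19 dBu.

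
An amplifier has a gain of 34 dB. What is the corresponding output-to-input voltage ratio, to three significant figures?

50.1

Voltage ratio = 10^(dB/20).
10^(34/20) = 10^(1.700) = 50.1.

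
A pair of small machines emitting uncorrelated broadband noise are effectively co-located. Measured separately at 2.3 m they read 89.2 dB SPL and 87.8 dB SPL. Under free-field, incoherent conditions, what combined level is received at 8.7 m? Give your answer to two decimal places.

80.01 dB SPL

Combined at 2.3 m: 10·log₁₀(10^(89.2/10)+10^(87.8/10)) = 91.566 dB SPL.
Then apply −20·log₁₀(8.7/2.3) = -11.556 dB → 80.01 dB SPL.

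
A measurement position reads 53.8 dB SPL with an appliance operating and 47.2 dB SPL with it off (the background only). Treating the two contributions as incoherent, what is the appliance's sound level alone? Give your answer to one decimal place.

Remove the background by subtracting linear intensities:
L_src = 10·log₁₀(10^(53.8/10) − 10^(47.2/10)) = 10·log₁₀(187400) = 52.7 dB SPL.

52.7 dB SPL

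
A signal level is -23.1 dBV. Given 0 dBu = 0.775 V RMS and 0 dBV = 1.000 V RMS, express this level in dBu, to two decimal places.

The offset between the scales is 20·log₁₀(0.775/1.000) = −2.214 dB.
So dBu = -23.1 + 2.214 = -20.89 dBu.

-20.89 dBu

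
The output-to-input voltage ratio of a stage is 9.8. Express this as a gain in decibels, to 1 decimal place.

For a voltage ratio, dB = 20·log₁₀(V₂/V₁).
20·log₁₀(9.8) = 19.8 dB.

19.8 dB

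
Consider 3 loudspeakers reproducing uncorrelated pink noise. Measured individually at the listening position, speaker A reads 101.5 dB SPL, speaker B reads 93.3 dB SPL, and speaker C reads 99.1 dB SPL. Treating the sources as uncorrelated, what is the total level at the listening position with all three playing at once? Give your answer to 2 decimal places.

Uncorrelated sources add in intensity (power), not in dB.
L_total = 10·log₁₀(10^(101.5/10) + 10^(93.3/10) + 10^(99.1/10)) = 10·log₁₀(24392000000) = 103.87 dB SPL.

103.87 dB SPL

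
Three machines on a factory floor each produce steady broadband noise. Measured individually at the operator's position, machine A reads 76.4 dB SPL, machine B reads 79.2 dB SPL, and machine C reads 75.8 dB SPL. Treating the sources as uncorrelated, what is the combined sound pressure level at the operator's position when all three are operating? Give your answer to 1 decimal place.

82.2 dB SPL

Incoherent sources sum as intensities:
L_total = 10·log₁₀(10^(76.4/10) + 10^(79.2/10) + 10^(75.8/10)) = 10·log₁₀(164800000) = 82.2 dB SPL.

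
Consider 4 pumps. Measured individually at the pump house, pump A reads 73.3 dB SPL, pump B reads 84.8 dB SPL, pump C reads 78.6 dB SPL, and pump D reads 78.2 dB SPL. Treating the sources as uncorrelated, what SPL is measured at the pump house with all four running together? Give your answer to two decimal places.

86.65 dB SPL

Uncorrelated sources add in intensity (power), not in dB.
L_total = 10·log₁₀(10^(73.3/10) + 10^(84.8/10) + 10^(78.6/10) + 10^(78.2/10)) = 10·log₁₀(461900000) = 86.65 dB SPL.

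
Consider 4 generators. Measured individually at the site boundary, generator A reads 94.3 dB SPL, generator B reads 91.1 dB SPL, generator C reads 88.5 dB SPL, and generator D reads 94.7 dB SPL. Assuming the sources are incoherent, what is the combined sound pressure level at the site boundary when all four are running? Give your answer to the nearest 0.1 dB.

98.8 dB SPL

Uncorrelated sources add in intensity (power), not in dB.
L_total = 10·log₁₀(10^(94.3/10) + 10^(91.1/10) + 10^(88.5/10) + 10^(94.7/10)) = 10·log₁₀(7639000000) = 98.8 dB SPL.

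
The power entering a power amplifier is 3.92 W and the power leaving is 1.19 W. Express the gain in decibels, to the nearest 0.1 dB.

-5.2 dB

For a power ratio, dB = 10·log₁₀(P₂/P₁).
10·log₁₀(1.19/3.92) = 10·log₁₀(0.3036) = -5.2 dB.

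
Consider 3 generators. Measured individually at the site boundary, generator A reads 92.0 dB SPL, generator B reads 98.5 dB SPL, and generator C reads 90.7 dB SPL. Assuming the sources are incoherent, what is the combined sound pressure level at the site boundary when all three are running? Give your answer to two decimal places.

Incoherent sources sum as intensities:
L_total = 10·log₁₀(10^(92.0/10) + 10^(98.5/10) + 10^(90.7/10)) = 10·log₁₀(9839000000) = 99.93 dB SPL.

99.93 dB SPL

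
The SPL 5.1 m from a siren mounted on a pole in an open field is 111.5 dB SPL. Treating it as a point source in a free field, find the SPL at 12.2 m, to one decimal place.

Free-field point source: level drops by 20·log₁₀ of the distance ratio.
ΔL = −20·log₁₀(12.2/5.1) = -7.58 dB, so L₂ = 111.5 + (-7.58) = 103.9 dB SPL.

103.9 dB SPL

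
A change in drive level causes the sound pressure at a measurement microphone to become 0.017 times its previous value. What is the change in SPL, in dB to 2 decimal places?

-35.39 dB

Sound pressure is an amplitude quantity: ΔL = 20·log₁₀(p₂/p₁).
20·log₁₀(0.017) = -35.39 dB.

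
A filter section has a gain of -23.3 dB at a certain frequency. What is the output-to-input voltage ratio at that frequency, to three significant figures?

Voltage ratio = 10^(dB/20).
10^(-23.3/20) = 10^(-1.165) = 0.0684.

0.0684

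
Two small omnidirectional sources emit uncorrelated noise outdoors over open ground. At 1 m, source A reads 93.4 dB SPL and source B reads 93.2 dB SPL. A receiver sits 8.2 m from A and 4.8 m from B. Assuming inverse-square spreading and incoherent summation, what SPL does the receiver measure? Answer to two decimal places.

At the listener: L_A = 93.4 − 20·log₁₀(8.2) = 75.124 dB; L_B = 93.2 − 20·log₁₀(4.8) = 79.575 dB.
Combined: 10·log₁₀(10^(75.124/10)+10^(79.575/10)) = 80.91 dB SPL.

80.91 dB SPL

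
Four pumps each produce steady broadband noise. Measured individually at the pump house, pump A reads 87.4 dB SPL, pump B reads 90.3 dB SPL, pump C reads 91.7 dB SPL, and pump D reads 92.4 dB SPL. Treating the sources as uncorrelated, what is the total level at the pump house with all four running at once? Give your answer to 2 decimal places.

Add the sources as powers (linear), then convert back to dB:
L_total = 10·log₁₀(10^(87.4/10) + 10^(90.3/10) + 10^(91.7/10) + 10^(92.4/10)) = 10·log₁₀(4838000000) = 96.85 dB SPL.

96.85 dB SPL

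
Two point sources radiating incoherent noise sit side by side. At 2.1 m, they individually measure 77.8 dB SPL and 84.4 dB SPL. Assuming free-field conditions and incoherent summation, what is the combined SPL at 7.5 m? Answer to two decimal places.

74.20 dB SPL

Combined at 2.1 m: 10·log₁₀(10^(77.8/10)+10^(84.4/10)) = 85.259 dB SPL.
Then apply −20·log₁₀(7.5/2.1) = -11.057 dB → 74.20 dB SPL.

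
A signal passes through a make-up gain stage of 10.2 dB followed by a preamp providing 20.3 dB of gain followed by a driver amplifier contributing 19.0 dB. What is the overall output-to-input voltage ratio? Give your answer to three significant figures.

299

Net gain = 10.2 + 20.3 + 19.0 = 49.5 dB.
Voltage ratio = 10^(49.5/20) = 299.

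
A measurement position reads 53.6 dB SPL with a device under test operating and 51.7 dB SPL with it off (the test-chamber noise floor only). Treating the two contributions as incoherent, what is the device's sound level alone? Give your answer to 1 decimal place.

49.1 dB SPL

Remove the background by subtracting linear intensities:
L_src = 10·log₁₀(10^(53.6/10) − 10^(51.7/10)) = 10·log₁₀(81180) = 49.1 dB SPL.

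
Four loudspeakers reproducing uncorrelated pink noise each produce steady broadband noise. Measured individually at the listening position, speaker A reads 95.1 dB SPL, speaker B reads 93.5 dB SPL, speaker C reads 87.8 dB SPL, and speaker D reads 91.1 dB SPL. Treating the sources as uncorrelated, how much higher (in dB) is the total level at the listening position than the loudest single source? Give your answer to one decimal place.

3.6 dB

Uncorrelated sources add in intensity (power), not in dB.
L_total = 10·log₁₀(10^(95.1/10) + 10^(93.5/10) + 10^(87.8/10) + 10^(91.1/10)) = 98.67 dB SPL.
Excess over the loudest (95.1 dB): 98.67 − 95.1 = 3.6 dB.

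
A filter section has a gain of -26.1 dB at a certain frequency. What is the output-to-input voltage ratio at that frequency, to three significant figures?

Voltage ratio = 10^(dB/20).
10^(-26.1/20) = 10^(-1.305) = 0.0495.

0.0495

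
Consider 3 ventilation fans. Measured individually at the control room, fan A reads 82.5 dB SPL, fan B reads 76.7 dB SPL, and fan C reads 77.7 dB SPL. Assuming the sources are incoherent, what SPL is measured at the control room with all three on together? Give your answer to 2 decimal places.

Uncorrelated sources add in intensity (power), not in dB.
L_total = 10·log₁₀(10^(82.5/10) + 10^(76.7/10) + 10^(77.7/10)) = 10·log₁₀(283500000) = 84.53 dB SPL.

84.53 dB SPL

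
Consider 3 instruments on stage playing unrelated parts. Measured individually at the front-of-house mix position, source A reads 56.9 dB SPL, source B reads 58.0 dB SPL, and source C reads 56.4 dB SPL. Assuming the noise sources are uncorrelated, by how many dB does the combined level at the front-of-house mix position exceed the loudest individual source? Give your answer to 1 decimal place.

Incoherent sources sum as intensities:
L_total = 10·log₁₀(10^(56.9/10) + 10^(58.0/10) + 10^(56.4/10)) = 61.92 dB SPL.
Excess over the loudest (58.0 dB): 61.92 − 58.0 = 3.9 dB.

3.9 dB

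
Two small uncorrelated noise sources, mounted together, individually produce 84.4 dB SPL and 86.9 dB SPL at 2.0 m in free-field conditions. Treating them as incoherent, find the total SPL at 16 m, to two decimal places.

70.78 dB SPL

Combined at 2.0 m: 10·log₁₀(10^(84.4/10)+10^(86.9/10)) = 88.838 dB SPL.
Then apply −20·log₁₀(16/2.0) = -18.062 dB → 70.78 dB SPL.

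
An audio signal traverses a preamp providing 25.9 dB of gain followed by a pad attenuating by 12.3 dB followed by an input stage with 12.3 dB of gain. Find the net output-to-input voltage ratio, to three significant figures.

19.7

Net gain = 25.9 + (−12.3) + 12.3 = 25.9 dB.
Voltage ratio = 10^(25.9/20) = 19.7.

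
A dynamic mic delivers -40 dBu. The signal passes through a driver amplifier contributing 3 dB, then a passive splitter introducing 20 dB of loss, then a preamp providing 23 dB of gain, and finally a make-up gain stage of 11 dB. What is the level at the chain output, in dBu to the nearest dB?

-23 dBu

In dB, series stages simply add:
-40 + 3 − 20 + 23 + 11 = -23 dBu.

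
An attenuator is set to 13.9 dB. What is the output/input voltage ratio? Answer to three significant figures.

Voltage ratio = 10^(dB/20).
10^(-13.9/20) = 10^(-0.6950) = 0.202.

0.202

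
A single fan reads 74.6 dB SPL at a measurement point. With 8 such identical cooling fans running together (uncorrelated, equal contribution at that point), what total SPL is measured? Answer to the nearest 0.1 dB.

8 equal incoherent sources raise the level by 10·log₁₀(8) = 9.03 dB.
L_total = 74.6 + 9.03 = 83.6 dB SPL.

83.6 dB SPL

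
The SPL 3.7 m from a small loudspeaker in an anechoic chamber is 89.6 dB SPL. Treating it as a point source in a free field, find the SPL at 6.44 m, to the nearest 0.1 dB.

84.8 dB SPL

Free-field point source: level drops by 20·log₁₀ of the distance ratio.
ΔL = −20·log₁₀(6.44/3.7) = -4.81 dB, so L₂ = 89.6 + (-4.81) = 84.8 dB SPL.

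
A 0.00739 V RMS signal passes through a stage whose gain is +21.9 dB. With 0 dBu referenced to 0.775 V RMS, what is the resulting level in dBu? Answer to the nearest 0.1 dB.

Input level: 20·log₁₀(0.00739/0.775) = -40.41 dBu.
Output: -40.41 + 21.9 = -18.5 dBu.

-18.5 dBu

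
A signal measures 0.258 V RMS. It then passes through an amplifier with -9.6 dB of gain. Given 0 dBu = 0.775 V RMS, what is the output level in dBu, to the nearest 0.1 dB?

-19.2 dBu

Input level: 20·log₁₀(0.258/0.775) = -9.55 dBu.
Output: -9.55 − 9.6 = -19.2 dBu.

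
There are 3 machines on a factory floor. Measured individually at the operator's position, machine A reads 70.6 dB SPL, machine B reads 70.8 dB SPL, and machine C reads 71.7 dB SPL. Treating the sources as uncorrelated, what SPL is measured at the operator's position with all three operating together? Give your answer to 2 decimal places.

Add the sources as powers (linear), then convert back to dB:
L_total = 10·log₁₀(10^(70.6/10) + 10^(70.8/10) + 10^(71.7/10)) = 10·log₁₀(38300000) = 75.83 dB SPL.

75.83 dB SPL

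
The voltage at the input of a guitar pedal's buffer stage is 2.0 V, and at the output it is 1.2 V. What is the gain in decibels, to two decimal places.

-4.44 dB

Voltage ratio → dB uses the 20·log₁₀ form:
20·log₁₀(1.2/2.0) = 20·log₁₀(0.6000) = -4.44 dB.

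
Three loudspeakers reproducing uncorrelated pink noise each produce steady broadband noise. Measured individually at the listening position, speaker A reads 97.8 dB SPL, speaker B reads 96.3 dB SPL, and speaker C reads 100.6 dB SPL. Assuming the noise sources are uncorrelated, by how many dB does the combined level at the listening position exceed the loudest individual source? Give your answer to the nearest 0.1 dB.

2.8 dB

Uncorrelated sources add in intensity (power), not in dB.
L_total = 10·log₁₀(10^(97.8/10) + 10^(96.3/10) + 10^(100.6/10)) = 103.38 dB SPL.
Excess over the loudest (100.6 dB): 103.38 − 100.6 = 2.8 dB.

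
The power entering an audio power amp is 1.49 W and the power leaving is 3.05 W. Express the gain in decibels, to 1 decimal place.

For a power ratio, dB = 10·log₁₀(P₂/P₁).
10·log₁₀(3.05/1.49) = 10·log₁₀(2.047) = 3.1 dB.

3.1 dB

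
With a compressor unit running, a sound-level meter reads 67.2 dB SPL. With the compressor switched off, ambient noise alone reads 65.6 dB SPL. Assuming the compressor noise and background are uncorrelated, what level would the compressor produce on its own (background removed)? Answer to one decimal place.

Subtract intensities: L_src = 10·log₁₀(10^(L_total/10) − 10^(L_bg/10)).
L_src = 10·log₁₀(10^(67.2/10) − 10^(65.6/10)) = 10·log₁₀(1617000) = 62.1 dB SPL.

62.1 dB SPL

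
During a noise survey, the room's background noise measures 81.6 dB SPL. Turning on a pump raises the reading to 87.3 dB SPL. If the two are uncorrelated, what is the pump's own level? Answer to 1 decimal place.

85.9 dB SPL

Remove the background by subtracting linear intensities:
L_src = 10·log₁₀(10^(87.3/10) − 10^(81.6/10)) = 10·log₁₀(392500000) = 85.9 dB SPL.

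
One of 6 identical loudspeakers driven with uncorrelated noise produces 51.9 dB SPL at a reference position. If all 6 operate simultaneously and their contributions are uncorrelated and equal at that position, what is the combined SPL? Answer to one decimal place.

59.7 dB SPL

6 equal incoherent sources raise the level by 10·log₁₀(6) = 7.78 dB.
L_total = 51.9 + 7.78 = 59.7 dB SPL.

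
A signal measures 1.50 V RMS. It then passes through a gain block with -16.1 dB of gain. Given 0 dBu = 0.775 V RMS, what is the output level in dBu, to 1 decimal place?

-10.4 dBu

Input level: 20·log₁₀(1.50/0.775) = 5.74 dBu.
Output: 5.74 − 16.1 = -10.4 dBu.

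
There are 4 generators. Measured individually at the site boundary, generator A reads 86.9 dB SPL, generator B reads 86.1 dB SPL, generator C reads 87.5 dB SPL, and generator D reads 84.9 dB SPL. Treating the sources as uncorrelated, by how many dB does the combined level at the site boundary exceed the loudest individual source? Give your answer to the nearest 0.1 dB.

Uncorrelated sources add in intensity (power), not in dB.
L_total = 10·log₁₀(10^(86.9/10) + 10^(86.1/10) + 10^(87.5/10) + 10^(84.9/10)) = 92.48 dB SPL.
Excess over the loudest (87.5 dB): 92.48 − 87.5 = 5.0 dB.

5.0 dB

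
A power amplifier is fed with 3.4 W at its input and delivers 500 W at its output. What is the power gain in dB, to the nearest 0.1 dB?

Power is a power quantity, so gain = 10·log₁₀(P_out/P_in).
10·log₁₀(500/3.4) = 10·log₁₀(147.1) = 21.7 dB.

21.7 dB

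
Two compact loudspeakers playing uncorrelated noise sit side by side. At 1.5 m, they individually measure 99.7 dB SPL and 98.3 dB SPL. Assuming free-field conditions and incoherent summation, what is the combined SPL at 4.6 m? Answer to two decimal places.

Combined at 1.5 m: 10·log₁₀(10^(99.7/10)+10^(98.3/10)) = 102.066 dB SPL.
Then apply −20·log₁₀(4.6/1.5) = -9.733 dB → 92.33 dB SPL.

92.33 dB SPL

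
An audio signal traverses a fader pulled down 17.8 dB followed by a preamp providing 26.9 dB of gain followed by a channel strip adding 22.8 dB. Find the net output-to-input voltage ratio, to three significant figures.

39.4

Net gain = (−17.8) + 26.9 + 22.8 = 31.9 dB.
Voltage ratio = 10^(31.9/20) = 39.4.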